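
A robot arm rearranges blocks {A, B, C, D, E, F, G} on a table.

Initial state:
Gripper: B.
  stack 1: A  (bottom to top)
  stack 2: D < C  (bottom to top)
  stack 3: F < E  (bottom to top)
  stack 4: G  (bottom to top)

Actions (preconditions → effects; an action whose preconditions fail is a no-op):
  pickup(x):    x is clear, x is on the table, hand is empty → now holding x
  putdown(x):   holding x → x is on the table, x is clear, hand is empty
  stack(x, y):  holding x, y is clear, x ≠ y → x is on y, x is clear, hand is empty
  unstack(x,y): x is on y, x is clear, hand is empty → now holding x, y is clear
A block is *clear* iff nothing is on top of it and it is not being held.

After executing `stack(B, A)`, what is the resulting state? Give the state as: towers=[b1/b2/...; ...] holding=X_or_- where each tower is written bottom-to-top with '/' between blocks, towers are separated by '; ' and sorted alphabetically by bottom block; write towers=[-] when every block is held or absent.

towers=[A/B; D/C; F/E; G] holding=-

before: towers=[A; D/C; F/E; G] holding=B
pre[stack(B, A)]: holding(B) ok, clear(A) ok, B≠A ok
all met → apply stack(B, A)
after:  towers=[A/B; D/C; F/E; G] holding=-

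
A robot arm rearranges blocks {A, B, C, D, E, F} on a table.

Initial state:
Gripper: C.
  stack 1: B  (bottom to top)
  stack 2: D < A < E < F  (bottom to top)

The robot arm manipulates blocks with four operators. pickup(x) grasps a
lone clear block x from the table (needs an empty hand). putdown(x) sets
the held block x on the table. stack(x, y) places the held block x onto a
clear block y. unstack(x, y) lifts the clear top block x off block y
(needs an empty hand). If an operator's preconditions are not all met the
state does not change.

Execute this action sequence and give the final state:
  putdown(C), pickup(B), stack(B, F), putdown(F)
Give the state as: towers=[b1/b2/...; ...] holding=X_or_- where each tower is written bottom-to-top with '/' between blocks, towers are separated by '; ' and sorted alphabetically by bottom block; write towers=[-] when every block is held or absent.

towers=[C; D/A/E/F/B] holding=-

step 1 (putdown(C)): towers=[B; C; D/A/E/F] holding=-
step 2 (pickup(B)): towers=[C; D/A/E/F] holding=B
step 3 (stack(B, F)): towers=[C; D/A/E/F/B] holding=-
step 4 (putdown(F)) [no-op]: towers=[C; D/A/E/F/B] holding=-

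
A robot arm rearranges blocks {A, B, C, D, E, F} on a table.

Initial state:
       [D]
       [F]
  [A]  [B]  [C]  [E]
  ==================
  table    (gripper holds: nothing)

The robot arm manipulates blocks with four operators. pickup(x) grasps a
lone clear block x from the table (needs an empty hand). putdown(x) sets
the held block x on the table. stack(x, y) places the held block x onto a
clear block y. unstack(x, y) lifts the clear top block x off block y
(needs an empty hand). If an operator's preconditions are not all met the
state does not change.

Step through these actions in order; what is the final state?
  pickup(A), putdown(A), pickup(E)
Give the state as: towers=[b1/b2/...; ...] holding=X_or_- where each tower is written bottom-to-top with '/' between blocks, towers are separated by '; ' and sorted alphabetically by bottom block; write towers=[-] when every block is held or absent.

step 1 (pickup(A)): towers=[B/F/D; C; E] holding=A
step 2 (putdown(A)): towers=[A; B/F/D; C; E] holding=-
step 3 (pickup(E)): towers=[A; B/F/D; C] holding=E

towers=[A; B/F/D; C] holding=E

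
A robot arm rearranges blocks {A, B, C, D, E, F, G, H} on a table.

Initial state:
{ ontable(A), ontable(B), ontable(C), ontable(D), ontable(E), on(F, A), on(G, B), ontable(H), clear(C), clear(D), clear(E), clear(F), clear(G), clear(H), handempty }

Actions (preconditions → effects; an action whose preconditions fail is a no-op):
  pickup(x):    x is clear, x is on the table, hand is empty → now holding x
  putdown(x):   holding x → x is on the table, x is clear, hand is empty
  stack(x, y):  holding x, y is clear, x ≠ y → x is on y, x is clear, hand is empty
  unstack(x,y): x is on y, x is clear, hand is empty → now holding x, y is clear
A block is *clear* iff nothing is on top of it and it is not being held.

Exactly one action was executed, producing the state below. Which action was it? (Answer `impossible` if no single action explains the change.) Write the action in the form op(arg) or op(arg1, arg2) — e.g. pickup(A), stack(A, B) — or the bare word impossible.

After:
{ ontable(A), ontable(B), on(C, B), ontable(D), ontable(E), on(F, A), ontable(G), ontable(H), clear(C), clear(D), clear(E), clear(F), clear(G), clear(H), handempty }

target: towers=[A/F; B/C; D; E; G; H] holding=-
     unstack(G, B) → towers=[A/F; B; C; D; E; H] holding=G
         pickup(E) → towers=[A/F; B/G; C; D; H] holding=E
         pickup(H) → towers=[A/F; B/G; C; D; E] holding=H
     unstack(F, A) → towers=[A; B/G; C; D; E; H] holding=F
         pickup(D) → towers=[A/F; B/G; C; E; H] holding=D
         pickup(C) → towers=[A/F; B/G; D; E; H] holding=C
none of the 6 applicable actions match → impossible

impossible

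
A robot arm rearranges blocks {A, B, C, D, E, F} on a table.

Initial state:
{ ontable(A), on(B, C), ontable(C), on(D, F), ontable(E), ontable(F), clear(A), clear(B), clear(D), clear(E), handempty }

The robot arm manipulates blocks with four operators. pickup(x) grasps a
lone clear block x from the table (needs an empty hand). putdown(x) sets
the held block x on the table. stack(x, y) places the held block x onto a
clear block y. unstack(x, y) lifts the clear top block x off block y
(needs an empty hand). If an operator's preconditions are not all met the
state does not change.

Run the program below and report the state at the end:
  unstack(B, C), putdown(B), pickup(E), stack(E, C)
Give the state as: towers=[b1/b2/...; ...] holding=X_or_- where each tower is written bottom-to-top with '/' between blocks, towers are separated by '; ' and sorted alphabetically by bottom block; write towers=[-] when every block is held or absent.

step 1 (unstack(B, C)): towers=[A; C; E; F/D] holding=B
step 2 (putdown(B)): towers=[A; B; C; E; F/D] holding=-
step 3 (pickup(E)): towers=[A; B; C; F/D] holding=E
step 4 (stack(E, C)): towers=[A; B; C/E; F/D] holding=-

towers=[A; B; C/E; F/D] holding=-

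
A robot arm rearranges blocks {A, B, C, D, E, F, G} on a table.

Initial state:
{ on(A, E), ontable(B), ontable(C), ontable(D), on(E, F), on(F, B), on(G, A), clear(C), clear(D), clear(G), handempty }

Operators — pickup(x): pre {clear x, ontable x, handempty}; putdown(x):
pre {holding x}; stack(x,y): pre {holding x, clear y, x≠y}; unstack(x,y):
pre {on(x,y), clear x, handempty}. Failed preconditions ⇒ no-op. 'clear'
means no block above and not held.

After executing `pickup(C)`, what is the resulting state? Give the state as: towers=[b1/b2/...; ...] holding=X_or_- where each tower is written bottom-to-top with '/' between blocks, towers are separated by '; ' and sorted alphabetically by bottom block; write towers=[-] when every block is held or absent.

before: towers=[B/F/E/A/G; C; D] holding=-
pre[pickup(C)]: clear(C) yes, ontable(C) yes, handempty yes
all met → apply pickup(C)
after:  towers=[B/F/E/A/G; D] holding=C

towers=[B/F/E/A/G; D] holding=C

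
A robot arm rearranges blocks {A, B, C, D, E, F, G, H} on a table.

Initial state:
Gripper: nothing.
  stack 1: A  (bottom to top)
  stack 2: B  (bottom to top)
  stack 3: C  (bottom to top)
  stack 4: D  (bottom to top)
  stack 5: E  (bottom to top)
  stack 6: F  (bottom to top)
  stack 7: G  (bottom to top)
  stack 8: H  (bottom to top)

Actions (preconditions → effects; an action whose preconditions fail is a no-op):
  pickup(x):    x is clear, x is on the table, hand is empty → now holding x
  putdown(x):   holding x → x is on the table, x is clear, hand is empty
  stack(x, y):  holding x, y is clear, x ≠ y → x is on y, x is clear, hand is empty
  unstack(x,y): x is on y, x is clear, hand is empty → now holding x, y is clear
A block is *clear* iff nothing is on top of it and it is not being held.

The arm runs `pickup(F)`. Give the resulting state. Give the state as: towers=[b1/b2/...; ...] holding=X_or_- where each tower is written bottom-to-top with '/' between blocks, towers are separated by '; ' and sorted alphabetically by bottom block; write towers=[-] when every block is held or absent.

towers=[A; B; C; D; E; G; H] holding=F

before: towers=[A; B; C; D; E; F; G; H] holding=-
pre[pickup(F)]: clear(F) yes, ontable(F) yes, handempty yes
all met → apply pickup(F)
after:  towers=[A; B; C; D; E; G; H] holding=F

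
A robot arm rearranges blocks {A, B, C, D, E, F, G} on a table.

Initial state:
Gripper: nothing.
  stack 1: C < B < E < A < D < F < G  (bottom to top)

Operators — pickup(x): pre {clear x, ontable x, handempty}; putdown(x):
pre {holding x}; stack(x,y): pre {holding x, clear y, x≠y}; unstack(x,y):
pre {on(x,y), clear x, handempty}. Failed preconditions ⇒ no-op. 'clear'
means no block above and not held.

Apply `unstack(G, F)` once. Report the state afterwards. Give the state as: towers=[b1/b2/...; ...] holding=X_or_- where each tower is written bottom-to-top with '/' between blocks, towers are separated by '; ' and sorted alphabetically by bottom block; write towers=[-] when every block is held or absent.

towers=[C/B/E/A/D/F] holding=G

before: towers=[C/B/E/A/D/F/G] holding=-
pre[unstack(G, F)]: on(G,F) ok, clear(G) ok, handempty ok
all met → apply unstack(G, F)
after:  towers=[C/B/E/A/D/F] holding=G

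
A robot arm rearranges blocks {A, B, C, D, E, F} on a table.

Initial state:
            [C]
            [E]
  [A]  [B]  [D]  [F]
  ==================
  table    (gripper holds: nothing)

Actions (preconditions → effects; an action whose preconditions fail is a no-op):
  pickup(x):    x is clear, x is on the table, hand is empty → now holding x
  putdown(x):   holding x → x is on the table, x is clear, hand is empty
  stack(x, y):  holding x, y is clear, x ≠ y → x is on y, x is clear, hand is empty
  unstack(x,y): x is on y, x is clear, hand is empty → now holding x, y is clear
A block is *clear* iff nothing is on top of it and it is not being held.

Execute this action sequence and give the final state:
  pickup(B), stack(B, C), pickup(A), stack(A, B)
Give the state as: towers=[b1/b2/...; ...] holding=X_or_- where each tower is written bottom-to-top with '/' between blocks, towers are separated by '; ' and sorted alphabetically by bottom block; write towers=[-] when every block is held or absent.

towers=[D/E/C/B/A; F] holding=-

step 1 (pickup(B)): towers=[A; D/E/C; F] holding=B
step 2 (stack(B, C)): towers=[A; D/E/C/B; F] holding=-
step 3 (pickup(A)): towers=[D/E/C/B; F] holding=A
step 4 (stack(A, B)): towers=[D/E/C/B/A; F] holding=-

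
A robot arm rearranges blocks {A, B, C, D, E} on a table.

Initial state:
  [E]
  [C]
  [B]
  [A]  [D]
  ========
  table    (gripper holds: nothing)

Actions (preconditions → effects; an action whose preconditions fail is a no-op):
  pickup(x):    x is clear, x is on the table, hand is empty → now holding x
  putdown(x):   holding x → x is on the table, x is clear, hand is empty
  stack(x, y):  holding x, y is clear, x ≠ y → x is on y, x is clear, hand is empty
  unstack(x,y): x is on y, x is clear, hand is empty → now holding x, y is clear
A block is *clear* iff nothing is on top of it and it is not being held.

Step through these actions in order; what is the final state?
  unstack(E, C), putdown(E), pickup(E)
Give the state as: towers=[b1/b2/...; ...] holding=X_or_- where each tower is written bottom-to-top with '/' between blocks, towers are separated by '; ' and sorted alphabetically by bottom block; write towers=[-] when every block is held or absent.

towers=[A/B/C; D] holding=E

step 1 (unstack(E, C)): towers=[A/B/C; D] holding=E
step 2 (putdown(E)): towers=[A/B/C; D; E] holding=-
step 3 (pickup(E)): towers=[A/B/C; D] holding=E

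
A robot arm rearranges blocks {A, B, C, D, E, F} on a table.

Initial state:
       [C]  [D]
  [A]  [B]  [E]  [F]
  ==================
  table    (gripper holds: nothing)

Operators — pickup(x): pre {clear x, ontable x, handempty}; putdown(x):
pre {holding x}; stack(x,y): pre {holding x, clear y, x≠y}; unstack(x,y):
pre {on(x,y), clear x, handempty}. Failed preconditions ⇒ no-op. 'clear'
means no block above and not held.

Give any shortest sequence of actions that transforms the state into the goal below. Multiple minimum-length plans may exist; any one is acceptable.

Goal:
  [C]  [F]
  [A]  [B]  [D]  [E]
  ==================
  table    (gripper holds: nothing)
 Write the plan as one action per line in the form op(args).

step 1 (unstack(D, E)): towers=[A; B/C; E; F] holding=D
step 2 (putdown(D)): towers=[A; B/C; D; E; F] holding=-
step 3 (unstack(C, B)): towers=[A; B; D; E; F] holding=C
step 4 (stack(C, A)): towers=[A/C; B; D; E; F] holding=-
step 5 (pickup(F)): towers=[A/C; B; D; E] holding=F
step 6 (stack(F, B)): towers=[A/C; B/F; D; E] holding=-
goal check: towers=[A/C; B/F; D; E] holding=- — reached (length 6, optimal by BFS)

unstack(D, E)
putdown(D)
unstack(C, B)
stack(C, A)
pickup(F)
stack(F, B)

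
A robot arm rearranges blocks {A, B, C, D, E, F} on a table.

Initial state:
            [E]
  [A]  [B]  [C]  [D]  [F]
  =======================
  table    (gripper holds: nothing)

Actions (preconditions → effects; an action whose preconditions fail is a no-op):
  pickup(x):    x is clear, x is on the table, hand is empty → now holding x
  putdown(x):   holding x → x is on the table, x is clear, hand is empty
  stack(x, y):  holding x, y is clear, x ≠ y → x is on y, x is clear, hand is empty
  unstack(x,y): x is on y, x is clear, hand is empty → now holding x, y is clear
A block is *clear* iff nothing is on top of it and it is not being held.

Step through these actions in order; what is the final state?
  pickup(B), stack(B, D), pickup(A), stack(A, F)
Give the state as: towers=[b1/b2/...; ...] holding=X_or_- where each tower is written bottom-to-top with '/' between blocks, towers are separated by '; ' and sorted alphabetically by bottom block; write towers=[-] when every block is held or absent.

towers=[C/E; D/B; F/A] holding=-

step 1 (pickup(B)): towers=[A; C/E; D; F] holding=B
step 2 (stack(B, D)): towers=[A; C/E; D/B; F] holding=-
step 3 (pickup(A)): towers=[C/E; D/B; F] holding=A
step 4 (stack(A, F)): towers=[C/E; D/B; F/A] holding=-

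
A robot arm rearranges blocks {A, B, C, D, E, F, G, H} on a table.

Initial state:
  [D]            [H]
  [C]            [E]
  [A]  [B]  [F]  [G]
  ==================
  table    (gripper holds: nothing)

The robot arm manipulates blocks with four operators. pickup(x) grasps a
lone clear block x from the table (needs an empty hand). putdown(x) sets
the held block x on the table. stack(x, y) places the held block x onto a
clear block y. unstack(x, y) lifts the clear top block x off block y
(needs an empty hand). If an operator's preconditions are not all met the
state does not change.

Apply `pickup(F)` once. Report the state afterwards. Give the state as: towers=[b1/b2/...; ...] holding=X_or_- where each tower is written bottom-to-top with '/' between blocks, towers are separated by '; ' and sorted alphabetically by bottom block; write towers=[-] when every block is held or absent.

before: towers=[A/C/D; B; F; G/E/H] holding=-
pre[pickup(F)]: clear(F) ok, ontable(F) ok, handempty ok
all met → apply pickup(F)
after:  towers=[A/C/D; B; G/E/H] holding=F

towers=[A/C/D; B; G/E/H] holding=F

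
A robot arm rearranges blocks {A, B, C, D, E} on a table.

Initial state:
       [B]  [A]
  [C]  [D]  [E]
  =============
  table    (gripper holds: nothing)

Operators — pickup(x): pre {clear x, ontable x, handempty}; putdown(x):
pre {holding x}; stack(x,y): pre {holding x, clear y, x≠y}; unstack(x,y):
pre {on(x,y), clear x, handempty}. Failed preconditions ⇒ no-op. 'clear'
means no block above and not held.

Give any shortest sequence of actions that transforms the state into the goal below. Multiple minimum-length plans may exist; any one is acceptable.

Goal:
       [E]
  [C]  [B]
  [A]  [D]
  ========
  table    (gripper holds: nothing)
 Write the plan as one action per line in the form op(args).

unstack(A, E)
putdown(A)
pickup(E)
stack(E, B)
pickup(C)
stack(C, A)

step 1 (unstack(A, E)): towers=[C; D/B; E] holding=A
step 2 (putdown(A)): towers=[A; C; D/B; E] holding=-
step 3 (pickup(E)): towers=[A; C; D/B] holding=E
step 4 (stack(E, B)): towers=[A; C; D/B/E] holding=-
step 5 (pickup(C)): towers=[A; D/B/E] holding=C
step 6 (stack(C, A)): towers=[A/C; D/B/E] holding=-
goal check: towers=[A/C; D/B/E] holding=- — reached (length 6, optimal by BFS)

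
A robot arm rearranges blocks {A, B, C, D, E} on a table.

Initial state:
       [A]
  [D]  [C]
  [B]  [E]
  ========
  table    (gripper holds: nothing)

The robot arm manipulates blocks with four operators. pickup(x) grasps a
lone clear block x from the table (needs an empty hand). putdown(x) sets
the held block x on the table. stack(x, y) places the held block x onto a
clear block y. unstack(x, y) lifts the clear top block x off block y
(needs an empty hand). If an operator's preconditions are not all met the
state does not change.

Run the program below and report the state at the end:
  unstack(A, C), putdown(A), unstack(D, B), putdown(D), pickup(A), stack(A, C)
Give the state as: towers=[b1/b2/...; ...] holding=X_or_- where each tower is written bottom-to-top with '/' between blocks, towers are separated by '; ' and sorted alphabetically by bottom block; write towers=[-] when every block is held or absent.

towers=[B; D; E/C/A] holding=-

step 1 (unstack(A, C)): towers=[B/D; E/C] holding=A
step 2 (putdown(A)): towers=[A; B/D; E/C] holding=-
step 3 (unstack(D, B)): towers=[A; B; E/C] holding=D
step 4 (putdown(D)): towers=[A; B; D; E/C] holding=-
step 5 (pickup(A)): towers=[B; D; E/C] holding=A
step 6 (stack(A, C)): towers=[B; D; E/C/A] holding=-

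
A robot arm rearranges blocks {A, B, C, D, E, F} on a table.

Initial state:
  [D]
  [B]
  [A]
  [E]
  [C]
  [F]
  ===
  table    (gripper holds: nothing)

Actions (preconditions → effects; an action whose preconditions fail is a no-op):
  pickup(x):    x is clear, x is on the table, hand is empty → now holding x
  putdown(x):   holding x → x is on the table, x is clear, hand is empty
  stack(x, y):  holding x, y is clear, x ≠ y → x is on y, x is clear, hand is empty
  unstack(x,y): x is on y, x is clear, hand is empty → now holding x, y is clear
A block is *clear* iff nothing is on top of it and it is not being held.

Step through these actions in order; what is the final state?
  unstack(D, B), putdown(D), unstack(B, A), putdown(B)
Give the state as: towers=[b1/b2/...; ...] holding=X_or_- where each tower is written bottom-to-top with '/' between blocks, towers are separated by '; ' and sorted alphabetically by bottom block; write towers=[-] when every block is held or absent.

towers=[B; D; F/C/E/A] holding=-

step 1 (unstack(D, B)): towers=[F/C/E/A/B] holding=D
step 2 (putdown(D)): towers=[D; F/C/E/A/B] holding=-
step 3 (unstack(B, A)): towers=[D; F/C/E/A] holding=B
step 4 (putdown(B)): towers=[B; D; F/C/E/A] holding=-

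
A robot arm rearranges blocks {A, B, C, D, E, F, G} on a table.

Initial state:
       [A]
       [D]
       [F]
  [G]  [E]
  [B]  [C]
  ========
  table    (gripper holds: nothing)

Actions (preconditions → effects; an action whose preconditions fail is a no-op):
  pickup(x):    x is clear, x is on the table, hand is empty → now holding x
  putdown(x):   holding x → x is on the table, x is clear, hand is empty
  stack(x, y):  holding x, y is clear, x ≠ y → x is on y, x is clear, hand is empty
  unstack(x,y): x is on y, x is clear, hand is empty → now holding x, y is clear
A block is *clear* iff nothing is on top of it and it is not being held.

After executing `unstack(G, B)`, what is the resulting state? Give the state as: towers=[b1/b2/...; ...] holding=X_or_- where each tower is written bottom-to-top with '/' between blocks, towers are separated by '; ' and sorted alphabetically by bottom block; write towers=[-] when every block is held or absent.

before: towers=[B/G; C/E/F/D/A] holding=-
pre[unstack(G, B)]: on(G,B) ok, clear(G) ok, handempty ok
all met → apply unstack(G, B)
after:  towers=[B; C/E/F/D/A] holding=G

towers=[B; C/E/F/D/A] holding=G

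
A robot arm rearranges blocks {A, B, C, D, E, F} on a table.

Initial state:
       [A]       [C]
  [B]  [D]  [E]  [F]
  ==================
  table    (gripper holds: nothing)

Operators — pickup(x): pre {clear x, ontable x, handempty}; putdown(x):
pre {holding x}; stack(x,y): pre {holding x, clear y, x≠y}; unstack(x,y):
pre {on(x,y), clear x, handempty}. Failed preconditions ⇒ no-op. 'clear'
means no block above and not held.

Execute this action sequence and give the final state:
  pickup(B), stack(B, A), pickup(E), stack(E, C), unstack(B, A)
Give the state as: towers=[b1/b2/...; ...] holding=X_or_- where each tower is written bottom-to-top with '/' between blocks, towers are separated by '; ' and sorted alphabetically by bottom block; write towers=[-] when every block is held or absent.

towers=[D/A; F/C/E] holding=B

step 1 (pickup(B)): towers=[D/A; E; F/C] holding=B
step 2 (stack(B, A)): towers=[D/A/B; E; F/C] holding=-
step 3 (pickup(E)): towers=[D/A/B; F/C] holding=E
step 4 (stack(E, C)): towers=[D/A/B; F/C/E] holding=-
step 5 (unstack(B, A)): towers=[D/A; F/C/E] holding=B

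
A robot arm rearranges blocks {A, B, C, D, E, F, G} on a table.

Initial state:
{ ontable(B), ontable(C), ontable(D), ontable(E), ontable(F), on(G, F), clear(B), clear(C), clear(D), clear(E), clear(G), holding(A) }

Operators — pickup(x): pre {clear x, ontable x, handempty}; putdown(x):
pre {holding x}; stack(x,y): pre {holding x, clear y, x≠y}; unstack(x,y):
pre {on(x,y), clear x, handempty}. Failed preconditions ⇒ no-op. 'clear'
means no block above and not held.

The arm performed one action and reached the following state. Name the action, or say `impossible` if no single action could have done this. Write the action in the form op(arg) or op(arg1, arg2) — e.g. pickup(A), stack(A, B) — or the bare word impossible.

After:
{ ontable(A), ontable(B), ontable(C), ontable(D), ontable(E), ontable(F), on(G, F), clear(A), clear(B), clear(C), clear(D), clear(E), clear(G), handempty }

target: towers=[A; B; C; D; E; F/G] holding=-
        putdown(A) → towers=[A; B; C; D; E; F/G] holding=-  ← match
       stack(A, B) → towers=[B/A; C; D; E; F/G] holding=-
       stack(A, G) → towers=[B; C; D; E; F/G/A] holding=-
       stack(A, D) → towers=[B; C; D/A; E; F/G] holding=-
       stack(A, E) → towers=[B; C; D; E/A; F/G] holding=-
       stack(A, C) → towers=[B; C/A; D; E; F/G] holding=-

putdown(A)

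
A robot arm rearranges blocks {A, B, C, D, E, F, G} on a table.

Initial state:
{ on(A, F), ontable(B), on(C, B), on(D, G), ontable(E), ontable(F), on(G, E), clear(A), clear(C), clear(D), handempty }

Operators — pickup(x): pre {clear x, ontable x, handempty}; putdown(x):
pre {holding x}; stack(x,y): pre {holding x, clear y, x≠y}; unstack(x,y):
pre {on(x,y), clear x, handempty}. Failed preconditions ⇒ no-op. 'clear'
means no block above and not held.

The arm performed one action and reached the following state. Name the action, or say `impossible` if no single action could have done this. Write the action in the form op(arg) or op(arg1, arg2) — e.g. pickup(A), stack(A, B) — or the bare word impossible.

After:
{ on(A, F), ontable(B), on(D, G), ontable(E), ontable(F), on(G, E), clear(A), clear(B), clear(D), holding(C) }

unstack(C, B)

target: towers=[B; E/G/D; F/A] holding=C
     unstack(D, G) → towers=[B/C; E/G; F/A] holding=D
     unstack(A, F) → towers=[B/C; E/G/D; F] holding=A
     unstack(C, B) → towers=[B; E/G/D; F/A] holding=C  ← match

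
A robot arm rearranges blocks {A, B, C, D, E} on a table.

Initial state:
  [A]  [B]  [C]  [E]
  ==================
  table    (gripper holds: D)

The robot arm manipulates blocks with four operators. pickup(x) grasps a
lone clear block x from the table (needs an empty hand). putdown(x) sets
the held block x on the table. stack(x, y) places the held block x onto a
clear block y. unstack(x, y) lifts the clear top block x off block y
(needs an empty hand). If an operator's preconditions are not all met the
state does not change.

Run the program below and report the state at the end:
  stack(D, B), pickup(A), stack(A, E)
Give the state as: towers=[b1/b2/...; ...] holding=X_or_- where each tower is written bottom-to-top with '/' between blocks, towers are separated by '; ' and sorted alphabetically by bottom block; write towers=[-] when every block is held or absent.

towers=[B/D; C; E/A] holding=-

step 1 (stack(D, B)): towers=[A; B/D; C; E] holding=-
step 2 (pickup(A)): towers=[B/D; C; E] holding=A
step 3 (stack(A, E)): towers=[B/D; C; E/A] holding=-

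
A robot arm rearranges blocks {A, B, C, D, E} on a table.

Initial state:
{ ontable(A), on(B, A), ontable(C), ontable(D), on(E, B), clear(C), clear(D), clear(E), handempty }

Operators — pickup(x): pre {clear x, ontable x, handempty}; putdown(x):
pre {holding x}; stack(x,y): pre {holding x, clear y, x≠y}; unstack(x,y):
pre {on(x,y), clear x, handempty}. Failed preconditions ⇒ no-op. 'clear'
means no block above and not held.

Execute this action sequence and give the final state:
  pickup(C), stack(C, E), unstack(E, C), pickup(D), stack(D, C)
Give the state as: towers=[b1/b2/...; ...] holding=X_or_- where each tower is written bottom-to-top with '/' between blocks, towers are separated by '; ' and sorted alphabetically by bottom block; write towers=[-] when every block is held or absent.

towers=[A/B/E/C/D] holding=-

step 1 (pickup(C)): towers=[A/B/E; D] holding=C
step 2 (stack(C, E)): towers=[A/B/E/C; D] holding=-
step 3 (unstack(E, C)) [no-op]: towers=[A/B/E/C; D] holding=-
step 4 (pickup(D)): towers=[A/B/E/C] holding=D
step 5 (stack(D, C)): towers=[A/B/E/C/D] holding=-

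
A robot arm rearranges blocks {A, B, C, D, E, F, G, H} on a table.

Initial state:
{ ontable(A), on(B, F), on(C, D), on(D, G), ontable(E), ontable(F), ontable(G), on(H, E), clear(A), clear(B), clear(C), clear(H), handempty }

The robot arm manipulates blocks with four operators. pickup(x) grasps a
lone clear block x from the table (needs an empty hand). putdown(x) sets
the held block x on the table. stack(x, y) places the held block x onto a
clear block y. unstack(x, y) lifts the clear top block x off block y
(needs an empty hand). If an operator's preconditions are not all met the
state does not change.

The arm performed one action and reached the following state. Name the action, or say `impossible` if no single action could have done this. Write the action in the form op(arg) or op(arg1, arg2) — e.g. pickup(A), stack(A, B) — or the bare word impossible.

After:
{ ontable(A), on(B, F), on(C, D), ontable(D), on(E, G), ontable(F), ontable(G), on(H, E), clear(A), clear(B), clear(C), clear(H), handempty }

target: towers=[A; D/C; F/B; G/E/H] holding=-
         pickup(A) → towers=[E/H; F/B; G/D/C] holding=A
     unstack(H, E) → towers=[A; E; F/B; G/D/C] holding=H
     unstack(B, F) → towers=[A; E/H; F; G/D/C] holding=B
     unstack(C, D) → towers=[A; E/H; F/B; G/D] holding=C
none of the 4 applicable actions match → impossible

impossible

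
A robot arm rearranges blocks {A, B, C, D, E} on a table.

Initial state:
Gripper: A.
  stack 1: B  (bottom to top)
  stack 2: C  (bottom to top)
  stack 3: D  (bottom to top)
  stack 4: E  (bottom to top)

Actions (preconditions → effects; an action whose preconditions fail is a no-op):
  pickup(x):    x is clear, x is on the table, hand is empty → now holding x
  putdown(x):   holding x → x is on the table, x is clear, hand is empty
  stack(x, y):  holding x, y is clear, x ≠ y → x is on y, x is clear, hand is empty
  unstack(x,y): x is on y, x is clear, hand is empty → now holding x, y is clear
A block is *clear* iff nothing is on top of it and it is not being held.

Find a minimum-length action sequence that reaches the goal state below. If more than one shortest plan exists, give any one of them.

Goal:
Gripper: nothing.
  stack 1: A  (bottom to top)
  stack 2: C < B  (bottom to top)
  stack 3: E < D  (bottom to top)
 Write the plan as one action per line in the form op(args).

putdown(A)
pickup(B)
stack(B, C)
pickup(D)
stack(D, E)

step 1 (putdown(A)): towers=[A; B; C; D; E] holding=-
step 2 (pickup(B)): towers=[A; C; D; E] holding=B
step 3 (stack(B, C)): towers=[A; C/B; D; E] holding=-
step 4 (pickup(D)): towers=[A; C/B; E] holding=D
step 5 (stack(D, E)): towers=[A; C/B; E/D] holding=-
goal check: towers=[A; C/B; E/D] holding=- — reached (length 5, optimal by BFS)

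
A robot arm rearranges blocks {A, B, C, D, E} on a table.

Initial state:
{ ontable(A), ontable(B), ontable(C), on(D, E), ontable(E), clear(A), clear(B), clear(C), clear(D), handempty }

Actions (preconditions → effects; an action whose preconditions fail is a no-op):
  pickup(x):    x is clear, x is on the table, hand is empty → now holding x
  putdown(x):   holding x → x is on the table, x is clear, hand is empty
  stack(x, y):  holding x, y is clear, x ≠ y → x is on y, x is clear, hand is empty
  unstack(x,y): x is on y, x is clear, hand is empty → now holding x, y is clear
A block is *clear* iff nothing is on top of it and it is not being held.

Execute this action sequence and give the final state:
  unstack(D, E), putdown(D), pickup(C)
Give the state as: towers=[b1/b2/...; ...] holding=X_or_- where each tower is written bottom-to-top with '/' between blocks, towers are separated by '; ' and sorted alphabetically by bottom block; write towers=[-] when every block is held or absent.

towers=[A; B; D; E] holding=C

step 1 (unstack(D, E)): towers=[A; B; C; E] holding=D
step 2 (putdown(D)): towers=[A; B; C; D; E] holding=-
step 3 (pickup(C)): towers=[A; B; D; E] holding=C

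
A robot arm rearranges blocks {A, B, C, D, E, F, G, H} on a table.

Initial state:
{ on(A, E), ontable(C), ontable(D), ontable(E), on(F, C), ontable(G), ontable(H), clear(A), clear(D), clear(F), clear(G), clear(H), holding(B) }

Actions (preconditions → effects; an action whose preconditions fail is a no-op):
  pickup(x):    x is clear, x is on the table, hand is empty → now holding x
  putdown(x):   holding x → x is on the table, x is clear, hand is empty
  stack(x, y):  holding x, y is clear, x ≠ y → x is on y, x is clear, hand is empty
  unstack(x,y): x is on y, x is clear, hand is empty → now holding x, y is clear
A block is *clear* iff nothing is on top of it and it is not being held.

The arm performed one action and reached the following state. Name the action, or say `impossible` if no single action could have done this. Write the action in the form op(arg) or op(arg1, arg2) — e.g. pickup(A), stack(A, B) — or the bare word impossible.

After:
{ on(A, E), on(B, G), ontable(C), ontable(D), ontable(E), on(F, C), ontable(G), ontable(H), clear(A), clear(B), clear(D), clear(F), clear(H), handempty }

target: towers=[C/F; D; E/A; G/B; H] holding=-
        putdown(B) → towers=[B; C/F; D; E/A; G; H] holding=-
       stack(B, G) → towers=[C/F; D; E/A; G/B; H] holding=-  ← match
       stack(B, A) → towers=[C/F; D; E/A/B; G; H] holding=-
       stack(B, H) → towers=[C/F; D; E/A; G; H/B] holding=-
       stack(B, F) → towers=[C/F/B; D; E/A; G; H] holding=-
       stack(B, D) → towers=[C/F; D/B; E/A; G; H] holding=-

stack(B, G)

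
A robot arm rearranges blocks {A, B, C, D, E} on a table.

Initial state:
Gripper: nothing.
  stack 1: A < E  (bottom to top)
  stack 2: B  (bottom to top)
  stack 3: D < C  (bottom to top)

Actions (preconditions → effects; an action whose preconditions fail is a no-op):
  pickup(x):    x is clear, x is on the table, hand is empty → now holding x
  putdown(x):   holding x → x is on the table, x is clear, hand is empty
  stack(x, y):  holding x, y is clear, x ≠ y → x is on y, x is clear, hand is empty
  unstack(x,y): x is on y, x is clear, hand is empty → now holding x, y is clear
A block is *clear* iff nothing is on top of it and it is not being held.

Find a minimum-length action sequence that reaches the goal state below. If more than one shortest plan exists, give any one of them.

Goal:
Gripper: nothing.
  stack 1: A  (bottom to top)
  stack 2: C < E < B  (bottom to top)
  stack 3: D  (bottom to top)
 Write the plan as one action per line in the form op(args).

unstack(C, D)
putdown(C)
unstack(E, A)
stack(E, C)
pickup(B)
stack(B, E)

step 1 (unstack(C, D)): towers=[A/E; B; D] holding=C
step 2 (putdown(C)): towers=[A/E; B; C; D] holding=-
step 3 (unstack(E, A)): towers=[A; B; C; D] holding=E
step 4 (stack(E, C)): towers=[A; B; C/E; D] holding=-
step 5 (pickup(B)): towers=[A; C/E; D] holding=B
step 6 (stack(B, E)): towers=[A; C/E/B; D] holding=-
goal check: towers=[A; C/E/B; D] holding=- — reached (length 6, optimal by BFS)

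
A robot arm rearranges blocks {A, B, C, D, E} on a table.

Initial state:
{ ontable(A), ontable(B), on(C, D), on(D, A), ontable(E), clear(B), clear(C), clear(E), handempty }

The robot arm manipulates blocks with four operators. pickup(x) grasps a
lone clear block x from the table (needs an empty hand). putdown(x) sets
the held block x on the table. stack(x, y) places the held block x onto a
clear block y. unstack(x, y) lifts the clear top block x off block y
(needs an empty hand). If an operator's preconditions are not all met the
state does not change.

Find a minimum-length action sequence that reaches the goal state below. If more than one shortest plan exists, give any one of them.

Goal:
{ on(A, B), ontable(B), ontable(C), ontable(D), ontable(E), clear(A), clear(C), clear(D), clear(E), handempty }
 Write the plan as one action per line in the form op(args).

step 1 (unstack(C, D)): towers=[A/D; B; E] holding=C
step 2 (putdown(C)): towers=[A/D; B; C; E] holding=-
step 3 (unstack(D, A)): towers=[A; B; C; E] holding=D
step 4 (putdown(D)): towers=[A; B; C; D; E] holding=-
step 5 (pickup(A)): towers=[B; C; D; E] holding=A
step 6 (stack(A, B)): towers=[B/A; C; D; E] holding=-
goal check: towers=[B/A; C; D; E] holding=- — reached (length 6, optimal by BFS)

unstack(C, D)
putdown(C)
unstack(D, A)
putdown(D)
pickup(A)
stack(A, B)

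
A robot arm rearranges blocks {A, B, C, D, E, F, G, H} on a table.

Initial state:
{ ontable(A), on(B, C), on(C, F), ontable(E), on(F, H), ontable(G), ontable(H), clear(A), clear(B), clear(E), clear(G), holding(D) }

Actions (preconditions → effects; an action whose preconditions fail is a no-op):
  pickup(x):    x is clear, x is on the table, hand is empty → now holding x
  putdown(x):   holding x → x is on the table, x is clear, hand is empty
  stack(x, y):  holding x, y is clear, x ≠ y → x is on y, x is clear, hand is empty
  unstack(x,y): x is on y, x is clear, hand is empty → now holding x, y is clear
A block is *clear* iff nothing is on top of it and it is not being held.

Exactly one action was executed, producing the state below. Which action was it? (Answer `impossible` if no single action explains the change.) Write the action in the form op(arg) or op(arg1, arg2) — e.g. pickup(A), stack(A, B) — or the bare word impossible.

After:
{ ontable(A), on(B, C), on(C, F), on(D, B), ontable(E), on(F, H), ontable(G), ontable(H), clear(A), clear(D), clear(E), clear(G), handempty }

stack(D, B)

target: towers=[A; E; G; H/F/C/B/D] holding=-
        putdown(D) → towers=[A; D; E; G; H/F/C/B] holding=-
       stack(D, G) → towers=[A; E; G/D; H/F/C/B] holding=-
       stack(D, A) → towers=[A/D; E; G; H/F/C/B] holding=-
       stack(D, E) → towers=[A; E/D; G; H/F/C/B] holding=-
       stack(D, B) → towers=[A; E; G; H/F/C/B/D] holding=-  ← match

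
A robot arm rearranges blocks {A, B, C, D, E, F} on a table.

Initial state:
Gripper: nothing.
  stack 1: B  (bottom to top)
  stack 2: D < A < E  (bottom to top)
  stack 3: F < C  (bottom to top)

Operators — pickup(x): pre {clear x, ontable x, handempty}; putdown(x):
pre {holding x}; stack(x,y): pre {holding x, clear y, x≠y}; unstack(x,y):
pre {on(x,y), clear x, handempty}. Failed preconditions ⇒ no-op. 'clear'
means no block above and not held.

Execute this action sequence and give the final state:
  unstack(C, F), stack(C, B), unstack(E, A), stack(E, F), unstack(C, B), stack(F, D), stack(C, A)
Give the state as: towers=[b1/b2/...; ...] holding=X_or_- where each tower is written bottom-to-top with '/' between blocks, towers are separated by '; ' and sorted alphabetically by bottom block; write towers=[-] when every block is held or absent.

towers=[B; D/A/C; F/E] holding=-

step 1 (unstack(C, F)): towers=[B; D/A/E; F] holding=C
step 2 (stack(C, B)): towers=[B/C; D/A/E; F] holding=-
step 3 (unstack(E, A)): towers=[B/C; D/A; F] holding=E
step 4 (stack(E, F)): towers=[B/C; D/A; F/E] holding=-
step 5 (unstack(C, B)): towers=[B; D/A; F/E] holding=C
step 6 (stack(F, D)) [no-op]: towers=[B; D/A; F/E] holding=C
step 7 (stack(C, A)): towers=[B; D/A/C; F/E] holding=-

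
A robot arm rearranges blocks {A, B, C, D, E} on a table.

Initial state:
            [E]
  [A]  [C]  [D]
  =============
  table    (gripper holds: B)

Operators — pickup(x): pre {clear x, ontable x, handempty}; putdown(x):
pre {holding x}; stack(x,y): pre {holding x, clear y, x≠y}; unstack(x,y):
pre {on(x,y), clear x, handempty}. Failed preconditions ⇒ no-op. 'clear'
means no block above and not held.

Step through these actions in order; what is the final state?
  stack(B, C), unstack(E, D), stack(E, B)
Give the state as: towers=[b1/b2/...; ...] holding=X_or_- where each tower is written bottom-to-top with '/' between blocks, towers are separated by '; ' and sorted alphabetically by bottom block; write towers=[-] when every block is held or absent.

step 1 (stack(B, C)): towers=[A; C/B; D/E] holding=-
step 2 (unstack(E, D)): towers=[A; C/B; D] holding=E
step 3 (stack(E, B)): towers=[A; C/B/E; D] holding=-

towers=[A; C/B/E; D] holding=-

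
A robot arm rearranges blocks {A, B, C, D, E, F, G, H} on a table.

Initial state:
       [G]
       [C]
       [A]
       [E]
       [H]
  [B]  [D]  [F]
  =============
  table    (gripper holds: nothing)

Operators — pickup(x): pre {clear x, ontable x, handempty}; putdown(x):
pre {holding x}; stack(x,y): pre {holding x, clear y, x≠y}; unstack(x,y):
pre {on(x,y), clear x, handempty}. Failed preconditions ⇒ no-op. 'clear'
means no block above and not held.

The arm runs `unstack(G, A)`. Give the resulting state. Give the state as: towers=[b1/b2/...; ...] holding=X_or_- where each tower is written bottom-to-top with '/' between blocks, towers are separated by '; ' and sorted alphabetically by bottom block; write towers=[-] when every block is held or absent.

before: towers=[B; D/H/E/A/C/G; F] holding=-
pre[unstack(G, A)]: on(G,A) no, clear(G) yes, handempty yes
on(G,A) unmet → unstack(G, A) is a no-op
after:  towers=[B; D/H/E/A/C/G; F] holding=-

towers=[B; D/H/E/A/C/G; F] holding=-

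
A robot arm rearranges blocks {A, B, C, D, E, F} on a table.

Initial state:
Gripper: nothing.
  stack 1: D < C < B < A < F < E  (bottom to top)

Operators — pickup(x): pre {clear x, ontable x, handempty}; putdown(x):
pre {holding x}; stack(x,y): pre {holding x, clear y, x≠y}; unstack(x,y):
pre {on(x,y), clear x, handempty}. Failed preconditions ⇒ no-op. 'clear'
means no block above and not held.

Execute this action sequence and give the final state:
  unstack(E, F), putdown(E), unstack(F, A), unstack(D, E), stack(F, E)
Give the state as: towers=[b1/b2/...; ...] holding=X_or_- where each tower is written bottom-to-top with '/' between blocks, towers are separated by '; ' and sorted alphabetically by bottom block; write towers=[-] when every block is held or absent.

step 1 (unstack(E, F)): towers=[D/C/B/A/F] holding=E
step 2 (putdown(E)): towers=[D/C/B/A/F; E] holding=-
step 3 (unstack(F, A)): towers=[D/C/B/A; E] holding=F
step 4 (unstack(D, E)) [no-op]: towers=[D/C/B/A; E] holding=F
step 5 (stack(F, E)): towers=[D/C/B/A; E/F] holding=-

towers=[D/C/B/A; E/F] holding=-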